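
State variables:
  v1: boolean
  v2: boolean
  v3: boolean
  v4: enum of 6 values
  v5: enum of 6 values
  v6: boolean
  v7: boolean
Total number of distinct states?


State space = product of domain sizes of all variables.
Domain sizes:
  v1 (boolean): 2
  v2 (boolean): 2
  v3 (boolean): 2
  v4 (enum of 6 values): 6
  v5 (enum of 6 values): 6
  v6 (boolean): 2
  v7 (boolean): 2
Product = 2 * 2 * 2 * 6 * 6 * 2 * 2 = 1152

1152


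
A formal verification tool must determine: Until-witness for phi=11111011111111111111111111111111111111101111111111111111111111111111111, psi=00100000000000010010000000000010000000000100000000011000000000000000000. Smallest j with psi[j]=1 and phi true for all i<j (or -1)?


(phi U psi) at 0: need smallest j with psi[j]=1 and phi[i]=1 for all i in [0,j).
Scan from step 0:
  step 0: phi=1, psi=0 -> continue
  step 1: phi=1, psi=0 -> continue
  step 2: psi=1 and phi held for [0,2) -> witness found
Witness step = 2

2


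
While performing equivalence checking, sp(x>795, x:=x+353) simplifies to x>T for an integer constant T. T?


Formula: sp(P, x:=E) = exists old_x. (x = E[old_x/x]) AND P[old_x/x] (old_x is the value of x before the assignment; eliminate old_x by solving x = E[old_x/x] for old_x)
Step 1: Precondition P: x>795, i.e. old_x > 795
Step 2: Assignment gives x = old_x + 353, so old_x = x - 353
Step 3: Substitute into P: x - 353 > 795
Step 4: Simplify: x > 795+353 = 1148

1148


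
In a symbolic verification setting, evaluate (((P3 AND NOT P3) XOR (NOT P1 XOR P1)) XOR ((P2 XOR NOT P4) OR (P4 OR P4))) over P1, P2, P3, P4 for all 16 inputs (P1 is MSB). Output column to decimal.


Formula: (((P3 AND NOT P3) XOR (NOT P1 XOR P1)) XOR ((P2 XOR NOT P4) OR (P4 OR P4))) over P1, P2, P3, P4 (16 rows)
Evaluate each row (bits = P1,P2,P3,P4, MSB first):
  row 0 [0000]: (((0 AND NOT 0) XOR (NOT 0 XOR 0)) XOR ((0 XOR NOT 0) OR (0 OR 0))) -> 0
  row 1 [0001]: (((0 AND NOT 0) XOR (NOT 0 XOR 0)) XOR ((0 XOR NOT 1) OR (1 OR 1))) -> 0
  row 2 [0010]: (((1 AND NOT 1) XOR (NOT 0 XOR 0)) XOR ((0 XOR NOT 0) OR (0 OR 0))) -> 0
  row 3 [0011]: (((1 AND NOT 1) XOR (NOT 0 XOR 0)) XOR ((0 XOR NOT 1) OR (1 OR 1))) -> 0
  row 4 [0100]: (((0 AND NOT 0) XOR (NOT 0 XOR 0)) XOR ((1 XOR NOT 0) OR (0 OR 0))) -> 1
  row 5 [0101]: (((0 AND NOT 0) XOR (NOT 0 XOR 0)) XOR ((1 XOR NOT 1) OR (1 OR 1))) -> 0
  row 6 [0110]: (((1 AND NOT 1) XOR (NOT 0 XOR 0)) XOR ((1 XOR NOT 0) OR (0 OR 0))) -> 1
  row 7 [0111]: (((1 AND NOT 1) XOR (NOT 0 XOR 0)) XOR ((1 XOR NOT 1) OR (1 OR 1))) -> 0
  row 8 [1000]: (((0 AND NOT 0) XOR (NOT 1 XOR 1)) XOR ((0 XOR NOT 0) OR (0 OR 0))) -> 0
  row 9 [1001]: (((0 AND NOT 0) XOR (NOT 1 XOR 1)) XOR ((0 XOR NOT 1) OR (1 OR 1))) -> 0
  row 10 [1010]: (((1 AND NOT 1) XOR (NOT 1 XOR 1)) XOR ((0 XOR NOT 0) OR (0 OR 0))) -> 0
  row 11 [1011]: (((1 AND NOT 1) XOR (NOT 1 XOR 1)) XOR ((0 XOR NOT 1) OR (1 OR 1))) -> 0
  row 12 [1100]: (((0 AND NOT 0) XOR (NOT 1 XOR 1)) XOR ((1 XOR NOT 0) OR (0 OR 0))) -> 1
  row 13 [1101]: (((0 AND NOT 0) XOR (NOT 1 XOR 1)) XOR ((1 XOR NOT 1) OR (1 OR 1))) -> 0
  row 14 [1110]: (((1 AND NOT 1) XOR (NOT 1 XOR 1)) XOR ((1 XOR NOT 0) OR (0 OR 0))) -> 1
  row 15 [1111]: (((1 AND NOT 1) XOR (NOT 1 XOR 1)) XOR ((1 XOR NOT 1) OR (1 OR 1))) -> 0
Full result column, 4 rows per line (P1,P2 fixed per line; P3,P4 runs 00..11 left to right):
  rows 0-3 [P1,P2=00]: 0000  = hex 0
  rows 4-7 [P1,P2=01]: 1010  = hex A
  rows 8-11 [P1,P2=10]: 0000  = hex 0
  rows 12-15 [P1,P2=11]: 1010  = hex A
Output column (row 0 .. row 15) = 0000101000001010
Output column grouped in 4s = 0000 1010 0000 1010 = 0x0A0A
Convert to decimal digit by digit (value = value*16 + digit):
  0 -> 0
  0*16 + 10 (A) = 10
  10*16 + 0 = 160
  160*16 + 10 (A) = 2570
Decimal = 2570

2570


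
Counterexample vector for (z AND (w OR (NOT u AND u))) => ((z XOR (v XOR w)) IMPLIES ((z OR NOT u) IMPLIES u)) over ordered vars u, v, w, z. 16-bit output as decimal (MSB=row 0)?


F1 = (z AND (w OR (NOT u AND u)))
F2 = ((z XOR (v XOR w)) IMPLIES ((z OR NOT u) IMPLIES u))
Counterexample to F1=>F2 is where F1=1 and F2=0.
Evaluate each row (bits = u,v,w,z, MSB first):
  row 0 [0000]: F1=0 F2=1 -> F1&~F2 -> 0
  row 1 [0001]: F1=0 F2=0 -> F1&~F2 -> 0
  row 2 [0010]: F1=0 F2=0 -> F1&~F2 -> 0
  row 3 [0011]: F1=1 F2=1 -> F1&~F2 -> 0
  row 4 [0100]: F1=0 F2=0 -> F1&~F2 -> 0
  row 5 [0101]: F1=0 F2=1 -> F1&~F2 -> 0
  row 6 [0110]: F1=0 F2=1 -> F1&~F2 -> 0
  row 7 [0111]: F1=1 F2=0 -> F1&~F2 -> 1
  row 8 [1000]: F1=0 F2=1 -> F1&~F2 -> 0
  row 9 [1001]: F1=0 F2=1 -> F1&~F2 -> 0
  row 10 [1010]: F1=0 F2=1 -> F1&~F2 -> 0
  row 11 [1011]: F1=1 F2=1 -> F1&~F2 -> 0
  row 12 [1100]: F1=0 F2=1 -> F1&~F2 -> 0
  row 13 [1101]: F1=0 F2=1 -> F1&~F2 -> 0
  row 14 [1110]: F1=0 F2=1 -> F1&~F2 -> 0
  row 15 [1111]: F1=1 F2=1 -> F1&~F2 -> 0
Full result column, 4 rows per line (u,v fixed per line; w,z runs 00..11 left to right):
  rows 0-3 [u,v=00]: 0000  = hex 0
  rows 4-7 [u,v=01]: 0001  = hex 1
  rows 8-11 [u,v=10]: 0000  = hex 0
  rows 12-15 [u,v=11]: 0000  = hex 0
Counterexample vector (row 0 .. row 15) = 0000000100000000
Output column grouped in 4s = 0000 0001 0000 0000 = 0x0100
Convert to decimal digit by digit (value = value*16 + digit):
  0 -> 0
  0*16 + 1 = 1
  1*16 + 0 = 16
  16*16 + 0 = 256
Decimal = 256

256


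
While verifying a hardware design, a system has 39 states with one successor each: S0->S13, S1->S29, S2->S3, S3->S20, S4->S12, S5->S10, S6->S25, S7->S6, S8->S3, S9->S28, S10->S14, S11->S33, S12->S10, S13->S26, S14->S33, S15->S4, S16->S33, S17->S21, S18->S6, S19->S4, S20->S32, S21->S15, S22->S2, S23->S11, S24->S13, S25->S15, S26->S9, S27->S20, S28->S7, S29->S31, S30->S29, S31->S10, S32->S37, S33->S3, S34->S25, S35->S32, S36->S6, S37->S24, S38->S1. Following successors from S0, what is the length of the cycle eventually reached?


Trace from S0 until a state repeats:
  S0 -> S13 -> S26 -> S9 -> S28 -> S7 -> S6 -> S25 -> S15 -> S4 -> S12 -> S10 -> S14 -> S33 -> S3 -> S20 -> S32 -> S37 -> S24 -> S13
S13 first seen at step 1, revisited at step 19.
Cycle length = 19 - 1 = 18

18


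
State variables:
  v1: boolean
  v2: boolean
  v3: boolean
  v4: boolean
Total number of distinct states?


State space = product of domain sizes of all variables.
Domain sizes:
  v1 (boolean): 2
  v2 (boolean): 2
  v3 (boolean): 2
  v4 (boolean): 2
Product = 2 * 2 * 2 * 2 = 16

16


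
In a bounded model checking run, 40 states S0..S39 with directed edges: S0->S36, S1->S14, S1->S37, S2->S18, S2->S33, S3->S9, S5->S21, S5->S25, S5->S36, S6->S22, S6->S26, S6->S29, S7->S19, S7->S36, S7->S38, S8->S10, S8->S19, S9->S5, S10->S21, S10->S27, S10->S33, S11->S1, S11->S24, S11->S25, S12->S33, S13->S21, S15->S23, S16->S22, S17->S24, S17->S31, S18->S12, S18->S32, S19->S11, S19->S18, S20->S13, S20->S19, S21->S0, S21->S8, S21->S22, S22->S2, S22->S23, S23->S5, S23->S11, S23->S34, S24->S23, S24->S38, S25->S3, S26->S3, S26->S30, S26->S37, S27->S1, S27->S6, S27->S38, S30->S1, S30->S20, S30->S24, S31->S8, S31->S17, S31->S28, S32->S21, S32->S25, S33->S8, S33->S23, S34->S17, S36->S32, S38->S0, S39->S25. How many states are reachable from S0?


BFS from S0:
  layer 0: {S0}
  layer 1: {S36}
  layer 2: {S32}
  layer 3: {S21, S25}
  layer 4: {S3, S8, S22}
  layer 5: {S2, S9, S10, S19, S23}
  layer 6: {S5, S11, S18, S27, S33, S34}
  layer 7: {S1, S6, S12, S17, S24, S38}
  layer 8: {S14, S26, S29, S31, S37}
  layer 9: {S28, S30}
  layer 10: {S20}
  layer 11: {S13}
Reachable set: {S0, S1, S2, S3, S5, S6, S8, S9, S10, S11, S12, S13, S14, S17, S18, S19, S20, S21, S22, S23, S24, S25, S26, S27, S28, S29, S30, S31, S32, S33, S34, S36, S37, S38}
Count = 34

34


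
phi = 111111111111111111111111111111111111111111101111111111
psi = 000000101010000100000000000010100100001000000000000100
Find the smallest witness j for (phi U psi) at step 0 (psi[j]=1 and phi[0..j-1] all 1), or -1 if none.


(phi U psi) at 0: need smallest j with psi[j]=1 and phi[i]=1 for all i in [0,j).
Scan from step 0:
  step 0: phi=1, psi=0 -> continue
  step 1: phi=1, psi=0 -> continue
  step 2: phi=1, psi=0 -> continue
  step 3: phi=1, psi=0 -> continue
  step 6: psi=1 and phi held for [0,6) -> witness found
Witness step = 6

6


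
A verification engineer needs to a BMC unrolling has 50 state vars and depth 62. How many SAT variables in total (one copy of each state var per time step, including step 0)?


BMC unrolls to depth k, creating one copy of each state var for steps 0..k.
Step count = 62 + 1 = 63 (steps 0 through 62)
Vars per step = 50
Total = 50 * 63 = 3150

3150


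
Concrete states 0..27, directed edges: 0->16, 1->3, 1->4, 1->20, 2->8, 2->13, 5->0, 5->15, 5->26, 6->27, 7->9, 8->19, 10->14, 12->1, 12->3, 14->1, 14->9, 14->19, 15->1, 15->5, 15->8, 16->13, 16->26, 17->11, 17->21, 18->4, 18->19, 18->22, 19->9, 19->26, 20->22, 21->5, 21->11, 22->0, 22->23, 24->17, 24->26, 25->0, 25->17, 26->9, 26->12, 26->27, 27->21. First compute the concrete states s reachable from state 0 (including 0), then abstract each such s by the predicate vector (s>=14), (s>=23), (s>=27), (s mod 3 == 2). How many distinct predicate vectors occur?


BFS from 0:
Concrete reachable: {0, 1, 3, 4, 5, 8, 9, 11, 12, 13, 15, 16, 19, 20, 21, 22, 23, 26, 27}
Abstract via predicates (s>=14), (s>=23), (s>=27), (s mod 3 == 2):
  (0,0,0,0) <- {0, 1, 3, 4, 9, 12, 13}
  (0,0,0,1) <- {5, 8, 11}
  (1,0,0,0) <- {15, 16, 19, 21, 22}
  (1,0,0,1) <- {20}
  (1,1,0,1) <- {23, 26}
  (1,1,1,0) <- {27}
Distinct abstract states = 6

6


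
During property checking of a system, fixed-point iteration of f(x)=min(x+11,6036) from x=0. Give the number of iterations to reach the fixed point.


Step 1: x=0, cap=6036, increment=11
Step 2: x grows by 11 each step until capped at 6036; fixed point is x=6036
Step 3: iterations = ceil(6036/11) = 549

549


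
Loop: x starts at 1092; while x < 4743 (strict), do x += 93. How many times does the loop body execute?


Step 1: x goes from 1092 toward 4743 by 93; the body runs while x<4743, so iterations = ceil((bound-start)/step)
Step 2: Distance=3651
Step 3: ceil(3651/93)=40

40


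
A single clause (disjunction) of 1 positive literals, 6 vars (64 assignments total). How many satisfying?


Step 1: Total=2^6=64
Step 2: Unsat when all 1 false: 2^5=32
Step 3: Sat=64-32=32

32


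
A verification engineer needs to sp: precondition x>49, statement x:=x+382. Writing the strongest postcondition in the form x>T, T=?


Formula: sp(P, x:=E) = exists old_x. (x = E[old_x/x]) AND P[old_x/x] (old_x is the value of x before the assignment; eliminate old_x by solving x = E[old_x/x] for old_x)
Step 1: Precondition P: x>49, i.e. old_x > 49
Step 2: Assignment gives x = old_x + 382, so old_x = x - 382
Step 3: Substitute into P: x - 382 > 49
Step 4: Simplify: x > 49+382 = 431

431


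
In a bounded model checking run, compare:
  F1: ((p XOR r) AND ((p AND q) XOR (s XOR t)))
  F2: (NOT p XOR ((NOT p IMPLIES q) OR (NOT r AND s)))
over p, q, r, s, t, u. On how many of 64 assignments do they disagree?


F1 = ((p XOR r) AND ((p AND q) XOR (s XOR t)))
F2 = (NOT p XOR ((NOT p IMPLIES q) OR (NOT r AND s)))
Evaluate both on each of 64 rows (bits = p,q,r,s,t,u):
  row 0 [000000]: F1=0 F2=1 (differ) -> 1
  row 1 [000001]: F1=0 F2=1 (differ) -> 1
  row 2 [000010]: F1=0 F2=1 (differ) -> 1
  row 3 [000011]: F1=0 F2=1 (differ) -> 1
  row 4 [000100]: F1=0 F2=0 -> 0
  (every remaining row is evaluated the same way; all 64 results are listed next)
Full result column, 8 rows per line (p,q,r fixed per line; s,t,u runs 000..111 left to right):
  rows 0-7 [p,q,r=000]: 11110000  (ones: 4)
  rows 8-15 [p,q,r=001]: 11000011  (ones: 4)
  rows 16-23 [p,q,r=010]: 00000000  (ones: 0)
  rows 24-31 [p,q,r=011]: 00111100  (ones: 4)
  rows 32-39 [p,q,r=100]: 11000011  (ones: 4)
  rows 40-47 [p,q,r=101]: 11111111  (ones: 8)
  rows 48-55 [p,q,r=110]: 00111100  (ones: 4)
  rows 56-63 [p,q,r=111]: 11111111  (ones: 8)
Disagreements = 4+4+0+4+4+8+4+8 = 36

36


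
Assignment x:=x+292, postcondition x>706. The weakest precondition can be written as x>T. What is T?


Formula: wp(x:=E, P) = P[E/x] (substitute E for x in postcondition)
Step 1: Postcondition: x>706
Step 2: Substitute x+292 for x: x+292>706
Step 3: Solve for x: x > 706-292 = 414

414


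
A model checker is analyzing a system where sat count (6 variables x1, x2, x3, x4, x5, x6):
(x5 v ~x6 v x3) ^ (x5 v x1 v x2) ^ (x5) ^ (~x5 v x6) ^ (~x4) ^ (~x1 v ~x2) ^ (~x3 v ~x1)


CNF with 7 clauses over 6 vars (64 assignments).
An assignment satisfies CNF iff every clause has >=1 true literal.
Check each row (bits = x1,x2,x3,x4,x5,x6; clause T/F shown):
  row 0 [000000]: clauses=TFFTTTT -> 0
  row 1 [000001]: clauses=FFFTTTT -> 0
  row 2 [000010]: clauses=TTTFTTT -> 0
  row 3 [000011]: clauses=TTTTTTT -> 1
  row 4 [000100]: clauses=TFFTFTT -> 0
  (every remaining row is evaluated the same way; all 64 results are listed next)
Full result column, 8 rows per line (x1,x2,x3 fixed per line; x4,x5,x6 runs 000..111 left to right):
  rows 0-7 [x1,x2,x3=000]: 00010000  (ones: 1)
  rows 8-15 [x1,x2,x3=001]: 00010000  (ones: 1)
  rows 16-23 [x1,x2,x3=010]: 00010000  (ones: 1)
  rows 24-31 [x1,x2,x3=011]: 00010000  (ones: 1)
  rows 32-39 [x1,x2,x3=100]: 00010000  (ones: 1)
  rows 40-47 [x1,x2,x3=101]: 00000000  (ones: 0)
  rows 48-55 [x1,x2,x3=110]: 00000000  (ones: 0)
  rows 56-63 [x1,x2,x3=111]: 00000000  (ones: 0)
Satisfying assignments = 1+1+1+1+1+0+0+0 = 5

5


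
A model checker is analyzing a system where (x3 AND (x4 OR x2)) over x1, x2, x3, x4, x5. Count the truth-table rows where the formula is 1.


Formula: (x3 AND (x4 OR x2)) over 5 vars (32 rows)
Evaluate each row (x1, x2, x3, x4, x5 as bits, MSB first):
  row 0 [00000]: (0 AND (0 OR 0)) -> 0
  row 1 [00001]: (0 AND (0 OR 0)) -> 0
  row 2 [00010]: (0 AND (1 OR 0)) -> 0
  row 3 [00011]: (0 AND (1 OR 0)) -> 0
  row 4 [00100]: (1 AND (0 OR 0)) -> 0
  row 5 [00101]: (1 AND (0 OR 0)) -> 0
  row 6 [00110]: (1 AND (1 OR 0)) -> 1
  row 7 [00111]: (1 AND (1 OR 0)) -> 1
  row 8 [01000]: (0 AND (0 OR 1)) -> 0
  row 9 [01001]: (0 AND (0 OR 1)) -> 0
  row 10 [01010]: (0 AND (1 OR 1)) -> 0
  row 11 [01011]: (0 AND (1 OR 1)) -> 0
  row 12 [01100]: (1 AND (0 OR 1)) -> 1
  row 13 [01101]: (1 AND (0 OR 1)) -> 1
  row 14 [01110]: (1 AND (1 OR 1)) -> 1
  row 15 [01111]: (1 AND (1 OR 1)) -> 1
  row 16 [10000]: (0 AND (0 OR 0)) -> 0
  row 17 [10001]: (0 AND (0 OR 0)) -> 0
  row 18 [10010]: (0 AND (1 OR 0)) -> 0
  row 19 [10011]: (0 AND (1 OR 0)) -> 0
  row 20 [10100]: (1 AND (0 OR 0)) -> 0
  row 21 [10101]: (1 AND (0 OR 0)) -> 0
  row 22 [10110]: (1 AND (1 OR 0)) -> 1
  row 23 [10111]: (1 AND (1 OR 0)) -> 1
  row 24 [11000]: (0 AND (0 OR 1)) -> 0
  row 25 [11001]: (0 AND (0 OR 1)) -> 0
  row 26 [11010]: (0 AND (1 OR 1)) -> 0
  row 27 [11011]: (0 AND (1 OR 1)) -> 0
  row 28 [11100]: (1 AND (0 OR 1)) -> 1
  row 29 [11101]: (1 AND (0 OR 1)) -> 1
  row 30 [11110]: (1 AND (1 OR 1)) -> 1
  row 31 [11111]: (1 AND (1 OR 1)) -> 1
Full result column, 8 rows per line (x1,x2 fixed per line; x3,x4,x5 runs 000..111 left to right):
  rows 0-7 [x1,x2=00]: 00000011  (ones: 2)
  rows 8-15 [x1,x2=01]: 00001111  (ones: 4)
  rows 16-23 [x1,x2=10]: 00000011  (ones: 2)
  rows 24-31 [x1,x2=11]: 00001111  (ones: 4)
Count of 1-rows = 2+4+2+4 = 12

12


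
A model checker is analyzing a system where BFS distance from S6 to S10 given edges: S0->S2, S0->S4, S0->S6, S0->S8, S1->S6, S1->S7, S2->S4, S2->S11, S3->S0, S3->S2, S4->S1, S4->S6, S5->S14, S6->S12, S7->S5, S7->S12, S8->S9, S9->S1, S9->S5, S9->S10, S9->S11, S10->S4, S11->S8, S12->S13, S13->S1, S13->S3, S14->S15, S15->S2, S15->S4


BFS layer-by-layer from S6:
  dist 0: {S6}
  dist 1: {S12}
  dist 2: {S13}
  dist 3: {S1, S3}
  dist 4: {S0, S2, S7}
  dist 5: {S4, S5, S8, S11}
  dist 6: {S9, S14}
  dist 7: {S10, S15}
  -> S10 reached at distance 7
Shortest path length = 7

7


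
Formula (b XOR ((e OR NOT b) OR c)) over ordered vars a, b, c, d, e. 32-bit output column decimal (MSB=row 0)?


Formula: (b XOR ((e OR NOT b) OR c)) over a, b, c, d, e (32 rows)
Evaluate each row (bits = a,b,c,d,e, MSB first):
  row 0 [00000]: (0 XOR ((0 OR NOT 0) OR 0)) -> 1
  row 1 [00001]: (0 XOR ((1 OR NOT 0) OR 0)) -> 1
  row 2 [00010]: (0 XOR ((0 OR NOT 0) OR 0)) -> 1
  row 3 [00011]: (0 XOR ((1 OR NOT 0) OR 0)) -> 1
  row 4 [00100]: (0 XOR ((0 OR NOT 0) OR 1)) -> 1
  row 5 [00101]: (0 XOR ((1 OR NOT 0) OR 1)) -> 1
  row 6 [00110]: (0 XOR ((0 OR NOT 0) OR 1)) -> 1
  row 7 [00111]: (0 XOR ((1 OR NOT 0) OR 1)) -> 1
  row 8 [01000]: (1 XOR ((0 OR NOT 1) OR 0)) -> 1
  row 9 [01001]: (1 XOR ((1 OR NOT 1) OR 0)) -> 0
  row 10 [01010]: (1 XOR ((0 OR NOT 1) OR 0)) -> 1
  row 11 [01011]: (1 XOR ((1 OR NOT 1) OR 0)) -> 0
  row 12 [01100]: (1 XOR ((0 OR NOT 1) OR 1)) -> 0
  row 13 [01101]: (1 XOR ((1 OR NOT 1) OR 1)) -> 0
  row 14 [01110]: (1 XOR ((0 OR NOT 1) OR 1)) -> 0
  row 15 [01111]: (1 XOR ((1 OR NOT 1) OR 1)) -> 0
  row 16 [10000]: (0 XOR ((0 OR NOT 0) OR 0)) -> 1
  row 17 [10001]: (0 XOR ((1 OR NOT 0) OR 0)) -> 1
  row 18 [10010]: (0 XOR ((0 OR NOT 0) OR 0)) -> 1
  row 19 [10011]: (0 XOR ((1 OR NOT 0) OR 0)) -> 1
  row 20 [10100]: (0 XOR ((0 OR NOT 0) OR 1)) -> 1
  row 21 [10101]: (0 XOR ((1 OR NOT 0) OR 1)) -> 1
  row 22 [10110]: (0 XOR ((0 OR NOT 0) OR 1)) -> 1
  row 23 [10111]: (0 XOR ((1 OR NOT 0) OR 1)) -> 1
  row 24 [11000]: (1 XOR ((0 OR NOT 1) OR 0)) -> 1
  row 25 [11001]: (1 XOR ((1 OR NOT 1) OR 0)) -> 0
  row 26 [11010]: (1 XOR ((0 OR NOT 1) OR 0)) -> 1
  row 27 [11011]: (1 XOR ((1 OR NOT 1) OR 0)) -> 0
  row 28 [11100]: (1 XOR ((0 OR NOT 1) OR 1)) -> 0
  row 29 [11101]: (1 XOR ((1 OR NOT 1) OR 1)) -> 0
  row 30 [11110]: (1 XOR ((0 OR NOT 1) OR 1)) -> 0
  row 31 [11111]: (1 XOR ((1 OR NOT 1) OR 1)) -> 0
Full result column, 4 rows per line (a,b,c fixed per line; d,e runs 00..11 left to right):
  rows 0-3 [a,b,c=000]: 1111  = hex F
  rows 4-7 [a,b,c=001]: 1111  = hex F
  rows 8-11 [a,b,c=010]: 1010  = hex A
  rows 12-15 [a,b,c=011]: 0000  = hex 0
  rows 16-19 [a,b,c=100]: 1111  = hex F
  rows 20-23 [a,b,c=101]: 1111  = hex F
  rows 24-27 [a,b,c=110]: 1010  = hex A
  rows 28-31 [a,b,c=111]: 0000  = hex 0
Output column (row 0 .. row 31) = 11111111101000001111111110100000
Output column grouped in 4s = 1111 1111 1010 0000 1111 1111 1010 0000 = 0xFFA0FFA0
Convert to decimal digit by digit (value = value*16 + digit):
  F -> 15
  15*16 + 15 (F) = 255
  255*16 + 10 (A) = 4090
  4090*16 + 0 = 65440
  65440*16 + 15 (F) = 1047055
  1047055*16 + 15 (F) = 16752895
  16752895*16 + 10 (A) = 268046330
  268046330*16 + 0 = 4288741280
Decimal = 4288741280

4288741280


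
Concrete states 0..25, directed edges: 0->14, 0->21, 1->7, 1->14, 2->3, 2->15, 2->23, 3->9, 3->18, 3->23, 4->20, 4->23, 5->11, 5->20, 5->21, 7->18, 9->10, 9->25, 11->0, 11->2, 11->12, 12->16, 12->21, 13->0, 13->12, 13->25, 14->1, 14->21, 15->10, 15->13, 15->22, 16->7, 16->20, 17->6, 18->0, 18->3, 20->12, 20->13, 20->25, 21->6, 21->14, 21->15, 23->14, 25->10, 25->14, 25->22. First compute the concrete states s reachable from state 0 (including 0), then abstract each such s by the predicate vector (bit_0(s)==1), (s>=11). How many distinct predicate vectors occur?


BFS from 0:
Concrete reachable: {0, 1, 3, 6, 7, 9, 10, 12, 13, 14, 15, 16, 18, 20, 21, 22, 23, 25}
Abstract via predicates (bit_0(s)==1), (s>=11):
  (0,0) <- {0, 6, 10}
  (0,1) <- {12, 14, 16, 18, 20, 22}
  (1,0) <- {1, 3, 7, 9}
  (1,1) <- {13, 15, 21, 23, 25}
Distinct abstract states = 4

4


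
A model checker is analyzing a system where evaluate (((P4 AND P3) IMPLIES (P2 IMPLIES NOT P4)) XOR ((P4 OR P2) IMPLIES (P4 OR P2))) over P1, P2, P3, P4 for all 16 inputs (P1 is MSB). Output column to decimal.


Formula: (((P4 AND P3) IMPLIES (P2 IMPLIES NOT P4)) XOR ((P4 OR P2) IMPLIES (P4 OR P2))) over P1, P2, P3, P4 (16 rows)
Evaluate each row (bits = P1,P2,P3,P4, MSB first):
  row 0 [0000]: (((0 AND 0) IMPLIES (0 IMPLIES NOT 0)) XOR ((0 OR 0) IMPLIES (0 OR 0))) -> 0
  row 1 [0001]: (((1 AND 0) IMPLIES (0 IMPLIES NOT 1)) XOR ((1 OR 0) IMPLIES (1 OR 0))) -> 0
  row 2 [0010]: (((0 AND 1) IMPLIES (0 IMPLIES NOT 0)) XOR ((0 OR 0) IMPLIES (0 OR 0))) -> 0
  row 3 [0011]: (((1 AND 1) IMPLIES (0 IMPLIES NOT 1)) XOR ((1 OR 0) IMPLIES (1 OR 0))) -> 0
  row 4 [0100]: (((0 AND 0) IMPLIES (1 IMPLIES NOT 0)) XOR ((0 OR 1) IMPLIES (0 OR 1))) -> 0
  row 5 [0101]: (((1 AND 0) IMPLIES (1 IMPLIES NOT 1)) XOR ((1 OR 1) IMPLIES (1 OR 1))) -> 0
  row 6 [0110]: (((0 AND 1) IMPLIES (1 IMPLIES NOT 0)) XOR ((0 OR 1) IMPLIES (0 OR 1))) -> 0
  row 7 [0111]: (((1 AND 1) IMPLIES (1 IMPLIES NOT 1)) XOR ((1 OR 1) IMPLIES (1 OR 1))) -> 1
  row 8 [1000]: (((0 AND 0) IMPLIES (0 IMPLIES NOT 0)) XOR ((0 OR 0) IMPLIES (0 OR 0))) -> 0
  row 9 [1001]: (((1 AND 0) IMPLIES (0 IMPLIES NOT 1)) XOR ((1 OR 0) IMPLIES (1 OR 0))) -> 0
  row 10 [1010]: (((0 AND 1) IMPLIES (0 IMPLIES NOT 0)) XOR ((0 OR 0) IMPLIES (0 OR 0))) -> 0
  row 11 [1011]: (((1 AND 1) IMPLIES (0 IMPLIES NOT 1)) XOR ((1 OR 0) IMPLIES (1 OR 0))) -> 0
  row 12 [1100]: (((0 AND 0) IMPLIES (1 IMPLIES NOT 0)) XOR ((0 OR 1) IMPLIES (0 OR 1))) -> 0
  row 13 [1101]: (((1 AND 0) IMPLIES (1 IMPLIES NOT 1)) XOR ((1 OR 1) IMPLIES (1 OR 1))) -> 0
  row 14 [1110]: (((0 AND 1) IMPLIES (1 IMPLIES NOT 0)) XOR ((0 OR 1) IMPLIES (0 OR 1))) -> 0
  row 15 [1111]: (((1 AND 1) IMPLIES (1 IMPLIES NOT 1)) XOR ((1 OR 1) IMPLIES (1 OR 1))) -> 1
Full result column, 4 rows per line (P1,P2 fixed per line; P3,P4 runs 00..11 left to right):
  rows 0-3 [P1,P2=00]: 0000  = hex 0
  rows 4-7 [P1,P2=01]: 0001  = hex 1
  rows 8-11 [P1,P2=10]: 0000  = hex 0
  rows 12-15 [P1,P2=11]: 0001  = hex 1
Output column (row 0 .. row 15) = 0000000100000001
Output column grouped in 4s = 0000 0001 0000 0001 = 0x0101
Convert to decimal digit by digit (value = value*16 + digit):
  0 -> 0
  0*16 + 1 = 1
  1*16 + 0 = 16
  16*16 + 1 = 257
Decimal = 257

257


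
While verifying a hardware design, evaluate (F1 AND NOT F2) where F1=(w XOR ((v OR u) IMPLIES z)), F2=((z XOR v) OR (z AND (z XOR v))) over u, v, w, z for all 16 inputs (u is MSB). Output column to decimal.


F1 = (w XOR ((v OR u) IMPLIES z))
F2 = ((z XOR v) OR (z AND (z XOR v)))
Counterexample to F1=>F2 is where F1=1 and F2=0.
Evaluate each row (bits = u,v,w,z, MSB first):
  row 0 [0000]: F1=1 F2=0 -> F1&~F2 -> 1
  row 1 [0001]: F1=1 F2=1 -> F1&~F2 -> 0
  row 2 [0010]: F1=0 F2=0 -> F1&~F2 -> 0
  row 3 [0011]: F1=0 F2=1 -> F1&~F2 -> 0
  row 4 [0100]: F1=0 F2=1 -> F1&~F2 -> 0
  row 5 [0101]: F1=1 F2=0 -> F1&~F2 -> 1
  row 6 [0110]: F1=1 F2=1 -> F1&~F2 -> 0
  row 7 [0111]: F1=0 F2=0 -> F1&~F2 -> 0
  row 8 [1000]: F1=0 F2=0 -> F1&~F2 -> 0
  row 9 [1001]: F1=1 F2=1 -> F1&~F2 -> 0
  row 10 [1010]: F1=1 F2=0 -> F1&~F2 -> 1
  row 11 [1011]: F1=0 F2=1 -> F1&~F2 -> 0
  row 12 [1100]: F1=0 F2=1 -> F1&~F2 -> 0
  row 13 [1101]: F1=1 F2=0 -> F1&~F2 -> 1
  row 14 [1110]: F1=1 F2=1 -> F1&~F2 -> 0
  row 15 [1111]: F1=0 F2=0 -> F1&~F2 -> 0
Full result column, 4 rows per line (u,v fixed per line; w,z runs 00..11 left to right):
  rows 0-3 [u,v=00]: 1000  = hex 8
  rows 4-7 [u,v=01]: 0100  = hex 4
  rows 8-11 [u,v=10]: 0010  = hex 2
  rows 12-15 [u,v=11]: 0100  = hex 4
Counterexample vector (row 0 .. row 15) = 1000010000100100
Output column grouped in 4s = 1000 0100 0010 0100 = 0x8424
Convert to decimal digit by digit (value = value*16 + digit):
  8 -> 8
  8*16 + 4 = 132
  132*16 + 2 = 2114
  2114*16 + 4 = 33828
Decimal = 33828

33828


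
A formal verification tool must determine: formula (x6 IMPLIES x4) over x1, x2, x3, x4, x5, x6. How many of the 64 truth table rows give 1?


Formula: (x6 IMPLIES x4) over 6 vars (64 rows)
Evaluate each row (x1, x2, x3, x4, x5, x6 as bits, MSB first):
  row 0 [000000]: (0 IMPLIES 0) -> 1
  row 1 [000001]: (1 IMPLIES 0) -> 0
  row 2 [000010]: (0 IMPLIES 0) -> 1
  row 3 [000011]: (1 IMPLIES 0) -> 0
  row 4 [000100]: (0 IMPLIES 1) -> 1
  (every remaining row is evaluated the same way; all 64 results are listed next)
Full result column, 8 rows per line (x1,x2,x3 fixed per line; x4,x5,x6 runs 000..111 left to right):
  rows 0-7 [x1,x2,x3=000]: 10101111  (ones: 6)
  rows 8-15 [x1,x2,x3=001]: 10101111  (ones: 6)
  rows 16-23 [x1,x2,x3=010]: 10101111  (ones: 6)
  rows 24-31 [x1,x2,x3=011]: 10101111  (ones: 6)
  rows 32-39 [x1,x2,x3=100]: 10101111  (ones: 6)
  rows 40-47 [x1,x2,x3=101]: 10101111  (ones: 6)
  rows 48-55 [x1,x2,x3=110]: 10101111  (ones: 6)
  rows 56-63 [x1,x2,x3=111]: 10101111  (ones: 6)
Count of 1-rows = 6+6+6+6+6+6+6+6 = 48

48


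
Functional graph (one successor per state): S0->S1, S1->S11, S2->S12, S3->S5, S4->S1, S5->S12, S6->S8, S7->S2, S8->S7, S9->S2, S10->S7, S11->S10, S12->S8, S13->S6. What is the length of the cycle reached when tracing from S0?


Trace from S0 until a state repeats:
  S0 -> S1 -> S11 -> S10 -> S7 -> S2 -> S12 -> S8 -> S7
S7 first seen at step 4, revisited at step 8.
Cycle length = 8 - 4 = 4

4


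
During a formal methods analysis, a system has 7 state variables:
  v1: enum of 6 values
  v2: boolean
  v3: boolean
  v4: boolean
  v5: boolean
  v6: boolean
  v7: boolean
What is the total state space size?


State space = product of domain sizes of all variables.
Domain sizes:
  v1 (enum of 6 values): 6
  v2 (boolean): 2
  v3 (boolean): 2
  v4 (boolean): 2
  v5 (boolean): 2
  v6 (boolean): 2
  v7 (boolean): 2
Product = 6 * 2 * 2 * 2 * 2 * 2 * 2 = 384

384


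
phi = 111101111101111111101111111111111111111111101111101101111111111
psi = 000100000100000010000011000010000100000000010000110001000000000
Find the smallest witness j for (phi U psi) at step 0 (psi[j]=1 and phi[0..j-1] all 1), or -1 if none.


(phi U psi) at 0: need smallest j with psi[j]=1 and phi[i]=1 for all i in [0,j).
Scan from step 0:
  step 0: phi=1, psi=0 -> continue
  step 1: phi=1, psi=0 -> continue
  step 2: phi=1, psi=0 -> continue
  step 3: psi=1 and phi held for [0,3) -> witness found
Witness step = 3

3


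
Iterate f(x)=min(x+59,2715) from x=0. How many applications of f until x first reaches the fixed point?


Step 1: x=0, cap=2715, increment=59
Step 2: x grows by 59 each step until capped at 2715; fixed point is x=2715
Step 3: iterations = ceil(2715/59) = 47

47


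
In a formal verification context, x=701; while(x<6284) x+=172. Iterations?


Step 1: x goes from 701 toward 6284 by 172; the body runs while x<6284, so iterations = ceil((bound-start)/step)
Step 2: Distance=5583
Step 3: ceil(5583/172)=33

33


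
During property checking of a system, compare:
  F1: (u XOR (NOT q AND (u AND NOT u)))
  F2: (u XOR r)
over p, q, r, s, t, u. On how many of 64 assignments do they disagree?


F1 = (u XOR (NOT q AND (u AND NOT u)))
F2 = (u XOR r)
Evaluate both on each of 64 rows (bits = p,q,r,s,t,u):
  row 0 [000000]: F1=0 F2=0 -> 0
  row 1 [000001]: F1=1 F2=1 -> 0
  row 2 [000010]: F1=0 F2=0 -> 0
  row 3 [000011]: F1=1 F2=1 -> 0
  row 4 [000100]: F1=0 F2=0 -> 0
  (every remaining row is evaluated the same way; all 64 results are listed next)
Full result column, 8 rows per line (p,q,r fixed per line; s,t,u runs 000..111 left to right):
  rows 0-7 [p,q,r=000]: 00000000  (ones: 0)
  rows 8-15 [p,q,r=001]: 11111111  (ones: 8)
  rows 16-23 [p,q,r=010]: 00000000  (ones: 0)
  rows 24-31 [p,q,r=011]: 11111111  (ones: 8)
  rows 32-39 [p,q,r=100]: 00000000  (ones: 0)
  rows 40-47 [p,q,r=101]: 11111111  (ones: 8)
  rows 48-55 [p,q,r=110]: 00000000  (ones: 0)
  rows 56-63 [p,q,r=111]: 11111111  (ones: 8)
Disagreements = 0+8+0+8+0+8+0+8 = 32

32


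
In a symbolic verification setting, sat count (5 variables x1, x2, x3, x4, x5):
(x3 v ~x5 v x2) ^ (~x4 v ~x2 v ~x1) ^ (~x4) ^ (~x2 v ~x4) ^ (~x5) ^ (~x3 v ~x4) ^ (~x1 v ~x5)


CNF with 7 clauses over 5 vars (32 assignments).
An assignment satisfies CNF iff every clause has >=1 true literal.
Check each row (bits = x1,x2,x3,x4,x5; clause T/F shown):
  row 0 [00000]: clauses=TTTTTTT -> 1
  row 1 [00001]: clauses=FTTTFTT -> 0
  row 2 [00010]: clauses=TTFTTTT -> 0
  row 3 [00011]: clauses=FTFTFTT -> 0
  row 4 [00100]: clauses=TTTTTTT -> 1
  row 5 [00101]: clauses=TTTTFTT -> 0
  row 6 [00110]: clauses=TTFTTFT -> 0
  row 7 [00111]: clauses=TTFTFFT -> 0
  row 8 [01000]: clauses=TTTTTTT -> 1
  row 9 [01001]: clauses=TTTTFTT -> 0
  row 10 [01010]: clauses=TTFFTTT -> 0
  row 11 [01011]: clauses=TTFFFTT -> 0
  row 12 [01100]: clauses=TTTTTTT -> 1
  row 13 [01101]: clauses=TTTTFTT -> 0
  row 14 [01110]: clauses=TTFFTFT -> 0
  row 15 [01111]: clauses=TTFFFFT -> 0
  row 16 [10000]: clauses=TTTTTTT -> 1
  row 17 [10001]: clauses=FTTTFTF -> 0
  row 18 [10010]: clauses=TTFTTTT -> 0
  row 19 [10011]: clauses=FTFTFTF -> 0
  row 20 [10100]: clauses=TTTTTTT -> 1
  row 21 [10101]: clauses=TTTTFTF -> 0
  row 22 [10110]: clauses=TTFTTFT -> 0
  row 23 [10111]: clauses=TTFTFFF -> 0
  row 24 [11000]: clauses=TTTTTTT -> 1
  row 25 [11001]: clauses=TTTTFTF -> 0
  row 26 [11010]: clauses=TFFFTTT -> 0
  row 27 [11011]: clauses=TFFFFTF -> 0
  row 28 [11100]: clauses=TTTTTTT -> 1
  row 29 [11101]: clauses=TTTTFTF -> 0
  row 30 [11110]: clauses=TFFFTFT -> 0
  row 31 [11111]: clauses=TFFFFFF -> 0
Full result column, 8 rows per line (x1,x2 fixed per line; x3,x4,x5 runs 000..111 left to right):
  rows 0-7 [x1,x2=00]: 10001000  (ones: 2)
  rows 8-15 [x1,x2=01]: 10001000  (ones: 2)
  rows 16-23 [x1,x2=10]: 10001000  (ones: 2)
  rows 24-31 [x1,x2=11]: 10001000  (ones: 2)
Satisfying assignments = 2+2+2+2 = 8

8


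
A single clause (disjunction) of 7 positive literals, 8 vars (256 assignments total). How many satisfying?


Step 1: Total=2^8=256
Step 2: Unsat when all 7 false: 2^1=2
Step 3: Sat=256-2=254

254


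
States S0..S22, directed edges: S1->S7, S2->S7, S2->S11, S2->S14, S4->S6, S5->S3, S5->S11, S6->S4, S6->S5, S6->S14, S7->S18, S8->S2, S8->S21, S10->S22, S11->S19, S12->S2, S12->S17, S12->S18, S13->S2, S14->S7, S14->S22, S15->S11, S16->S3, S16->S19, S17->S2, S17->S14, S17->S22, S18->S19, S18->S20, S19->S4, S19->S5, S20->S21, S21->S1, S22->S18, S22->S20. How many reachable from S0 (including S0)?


BFS from S0:
  layer 0: {S0}
Reachable set: {S0}
Count = 1

1


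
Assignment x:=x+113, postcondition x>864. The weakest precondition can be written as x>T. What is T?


Formula: wp(x:=E, P) = P[E/x] (substitute E for x in postcondition)
Step 1: Postcondition: x>864
Step 2: Substitute x+113 for x: x+113>864
Step 3: Solve for x: x > 864-113 = 751

751


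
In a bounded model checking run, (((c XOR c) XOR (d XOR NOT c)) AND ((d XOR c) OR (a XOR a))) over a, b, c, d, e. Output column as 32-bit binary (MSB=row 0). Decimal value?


Formula: (((c XOR c) XOR (d XOR NOT c)) AND ((d XOR c) OR (a XOR a))) over a, b, c, d, e (32 rows)
Evaluate each row (bits = a,b,c,d,e, MSB first):
  row 0 [00000]: (((0 XOR 0) XOR (0 XOR NOT 0)) AND ((0 XOR 0) OR (0 XOR 0))) -> 0
  row 1 [00001]: (((0 XOR 0) XOR (0 XOR NOT 0)) AND ((0 XOR 0) OR (0 XOR 0))) -> 0
  row 2 [00010]: (((0 XOR 0) XOR (1 XOR NOT 0)) AND ((1 XOR 0) OR (0 XOR 0))) -> 0
  row 3 [00011]: (((0 XOR 0) XOR (1 XOR NOT 0)) AND ((1 XOR 0) OR (0 XOR 0))) -> 0
  row 4 [00100]: (((1 XOR 1) XOR (0 XOR NOT 1)) AND ((0 XOR 1) OR (0 XOR 0))) -> 0
  row 5 [00101]: (((1 XOR 1) XOR (0 XOR NOT 1)) AND ((0 XOR 1) OR (0 XOR 0))) -> 0
  row 6 [00110]: (((1 XOR 1) XOR (1 XOR NOT 1)) AND ((1 XOR 1) OR (0 XOR 0))) -> 0
  row 7 [00111]: (((1 XOR 1) XOR (1 XOR NOT 1)) AND ((1 XOR 1) OR (0 XOR 0))) -> 0
  row 8 [01000]: (((0 XOR 0) XOR (0 XOR NOT 0)) AND ((0 XOR 0) OR (0 XOR 0))) -> 0
  row 9 [01001]: (((0 XOR 0) XOR (0 XOR NOT 0)) AND ((0 XOR 0) OR (0 XOR 0))) -> 0
  row 10 [01010]: (((0 XOR 0) XOR (1 XOR NOT 0)) AND ((1 XOR 0) OR (0 XOR 0))) -> 0
  row 11 [01011]: (((0 XOR 0) XOR (1 XOR NOT 0)) AND ((1 XOR 0) OR (0 XOR 0))) -> 0
  row 12 [01100]: (((1 XOR 1) XOR (0 XOR NOT 1)) AND ((0 XOR 1) OR (0 XOR 0))) -> 0
  row 13 [01101]: (((1 XOR 1) XOR (0 XOR NOT 1)) AND ((0 XOR 1) OR (0 XOR 0))) -> 0
  row 14 [01110]: (((1 XOR 1) XOR (1 XOR NOT 1)) AND ((1 XOR 1) OR (0 XOR 0))) -> 0
  row 15 [01111]: (((1 XOR 1) XOR (1 XOR NOT 1)) AND ((1 XOR 1) OR (0 XOR 0))) -> 0
  row 16 [10000]: (((0 XOR 0) XOR (0 XOR NOT 0)) AND ((0 XOR 0) OR (1 XOR 1))) -> 0
  row 17 [10001]: (((0 XOR 0) XOR (0 XOR NOT 0)) AND ((0 XOR 0) OR (1 XOR 1))) -> 0
  row 18 [10010]: (((0 XOR 0) XOR (1 XOR NOT 0)) AND ((1 XOR 0) OR (1 XOR 1))) -> 0
  row 19 [10011]: (((0 XOR 0) XOR (1 XOR NOT 0)) AND ((1 XOR 0) OR (1 XOR 1))) -> 0
  row 20 [10100]: (((1 XOR 1) XOR (0 XOR NOT 1)) AND ((0 XOR 1) OR (1 XOR 1))) -> 0
  row 21 [10101]: (((1 XOR 1) XOR (0 XOR NOT 1)) AND ((0 XOR 1) OR (1 XOR 1))) -> 0
  row 22 [10110]: (((1 XOR 1) XOR (1 XOR NOT 1)) AND ((1 XOR 1) OR (1 XOR 1))) -> 0
  row 23 [10111]: (((1 XOR 1) XOR (1 XOR NOT 1)) AND ((1 XOR 1) OR (1 XOR 1))) -> 0
  row 24 [11000]: (((0 XOR 0) XOR (0 XOR NOT 0)) AND ((0 XOR 0) OR (1 XOR 1))) -> 0
  row 25 [11001]: (((0 XOR 0) XOR (0 XOR NOT 0)) AND ((0 XOR 0) OR (1 XOR 1))) -> 0
  row 26 [11010]: (((0 XOR 0) XOR (1 XOR NOT 0)) AND ((1 XOR 0) OR (1 XOR 1))) -> 0
  row 27 [11011]: (((0 XOR 0) XOR (1 XOR NOT 0)) AND ((1 XOR 0) OR (1 XOR 1))) -> 0
  row 28 [11100]: (((1 XOR 1) XOR (0 XOR NOT 1)) AND ((0 XOR 1) OR (1 XOR 1))) -> 0
  row 29 [11101]: (((1 XOR 1) XOR (0 XOR NOT 1)) AND ((0 XOR 1) OR (1 XOR 1))) -> 0
  row 30 [11110]: (((1 XOR 1) XOR (1 XOR NOT 1)) AND ((1 XOR 1) OR (1 XOR 1))) -> 0
  row 31 [11111]: (((1 XOR 1) XOR (1 XOR NOT 1)) AND ((1 XOR 1) OR (1 XOR 1))) -> 0
Full result column, 4 rows per line (a,b,c fixed per line; d,e runs 00..11 left to right):
  rows 0-3 [a,b,c=000]: 0000  = hex 0
  rows 4-7 [a,b,c=001]: 0000  = hex 0
  rows 8-11 [a,b,c=010]: 0000  = hex 0
  rows 12-15 [a,b,c=011]: 0000  = hex 0
  rows 16-19 [a,b,c=100]: 0000  = hex 0
  rows 20-23 [a,b,c=101]: 0000  = hex 0
  rows 24-27 [a,b,c=110]: 0000  = hex 0
  rows 28-31 [a,b,c=111]: 0000  = hex 0
Output column (row 0 .. row 31) = 00000000000000000000000000000000
Output column grouped in 4s = 0000 0000 0000 0000 0000 0000 0000 0000 = 0x00000000
Convert to decimal digit by digit (value = value*16 + digit):
  0 -> 0
  0*16 + 0 = 0
  0*16 + 0 = 0
  0*16 + 0 = 0
  0*16 + 0 = 0
  0*16 + 0 = 0
  0*16 + 0 = 0
  0*16 + 0 = 0
Decimal = 0

0


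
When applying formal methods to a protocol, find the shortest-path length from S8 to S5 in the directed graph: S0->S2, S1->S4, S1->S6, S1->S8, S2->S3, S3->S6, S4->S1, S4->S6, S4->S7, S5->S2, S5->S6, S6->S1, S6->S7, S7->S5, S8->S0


BFS layer-by-layer from S8:
  dist 0: {S8}
  dist 1: {S0}
  dist 2: {S2}
  dist 3: {S3}
  dist 4: {S6}
  dist 5: {S1, S7}
  dist 6: {S4, S5}
  -> S5 reached at distance 6
Shortest path length = 6

6


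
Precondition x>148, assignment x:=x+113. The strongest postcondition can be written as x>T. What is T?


Formula: sp(P, x:=E) = exists old_x. (x = E[old_x/x]) AND P[old_x/x] (old_x is the value of x before the assignment; eliminate old_x by solving x = E[old_x/x] for old_x)
Step 1: Precondition P: x>148, i.e. old_x > 148
Step 2: Assignment gives x = old_x + 113, so old_x = x - 113
Step 3: Substitute into P: x - 113 > 148
Step 4: Simplify: x > 148+113 = 261

261


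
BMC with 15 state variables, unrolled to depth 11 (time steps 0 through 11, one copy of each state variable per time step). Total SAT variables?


BMC unrolls to depth k, creating one copy of each state var for steps 0..k.
Step count = 11 + 1 = 12 (steps 0 through 11)
Vars per step = 15
Total = 15 * 12 = 180

180


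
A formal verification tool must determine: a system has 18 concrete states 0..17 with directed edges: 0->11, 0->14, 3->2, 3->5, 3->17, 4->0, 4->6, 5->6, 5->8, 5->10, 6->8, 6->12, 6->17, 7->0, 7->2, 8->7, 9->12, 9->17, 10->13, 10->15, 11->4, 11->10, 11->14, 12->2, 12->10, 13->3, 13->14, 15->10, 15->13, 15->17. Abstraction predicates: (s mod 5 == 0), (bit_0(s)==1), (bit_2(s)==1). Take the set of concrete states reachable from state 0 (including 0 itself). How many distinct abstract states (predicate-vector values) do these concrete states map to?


BFS from 0:
Concrete reachable: {0, 2, 3, 4, 5, 6, 7, 8, 10, 11, 12, 13, 14, 15, 17}
Abstract via predicates (s mod 5 == 0), (bit_0(s)==1), (bit_2(s)==1):
  (0,0,0) <- {2, 8}
  (0,0,1) <- {4, 6, 12, 14}
  (0,1,0) <- {3, 11, 17}
  (0,1,1) <- {7, 13}
  (1,0,0) <- {0, 10}
  (1,1,1) <- {5, 15}
Distinct abstract states = 6

6


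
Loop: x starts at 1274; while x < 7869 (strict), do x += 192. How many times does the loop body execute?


Step 1: x goes from 1274 toward 7869 by 192; the body runs while x<7869, so iterations = ceil((bound-start)/step)
Step 2: Distance=6595
Step 3: ceil(6595/192)=35

35


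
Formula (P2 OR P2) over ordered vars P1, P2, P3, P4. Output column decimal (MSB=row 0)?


Formula: (P2 OR P2) over P1, P2, P3, P4 (16 rows)
Evaluate each row (bits = P1,P2,P3,P4, MSB first):
  row 0 [0000]: (0 OR 0) -> 0
  row 1 [0001]: (0 OR 0) -> 0
  row 2 [0010]: (0 OR 0) -> 0
  row 3 [0011]: (0 OR 0) -> 0
  row 4 [0100]: (1 OR 1) -> 1
  row 5 [0101]: (1 OR 1) -> 1
  row 6 [0110]: (1 OR 1) -> 1
  row 7 [0111]: (1 OR 1) -> 1
  row 8 [1000]: (0 OR 0) -> 0
  row 9 [1001]: (0 OR 0) -> 0
  row 10 [1010]: (0 OR 0) -> 0
  row 11 [1011]: (0 OR 0) -> 0
  row 12 [1100]: (1 OR 1) -> 1
  row 13 [1101]: (1 OR 1) -> 1
  row 14 [1110]: (1 OR 1) -> 1
  row 15 [1111]: (1 OR 1) -> 1
Full result column, 4 rows per line (P1,P2 fixed per line; P3,P4 runs 00..11 left to right):
  rows 0-3 [P1,P2=00]: 0000  = hex 0
  rows 4-7 [P1,P2=01]: 1111  = hex F
  rows 8-11 [P1,P2=10]: 0000  = hex 0
  rows 12-15 [P1,P2=11]: 1111  = hex F
Output column (row 0 .. row 15) = 0000111100001111
Output column grouped in 4s = 0000 1111 0000 1111 = 0x0F0F
Convert to decimal digit by digit (value = value*16 + digit):
  0 -> 0
  0*16 + 15 (F) = 15
  15*16 + 0 = 240
  240*16 + 15 (F) = 3855
Decimal = 3855

3855


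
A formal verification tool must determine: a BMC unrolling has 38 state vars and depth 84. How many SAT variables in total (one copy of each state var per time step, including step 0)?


BMC unrolls to depth k, creating one copy of each state var for steps 0..k.
Step count = 84 + 1 = 85 (steps 0 through 84)
Vars per step = 38
Total = 38 * 85 = 3230

3230


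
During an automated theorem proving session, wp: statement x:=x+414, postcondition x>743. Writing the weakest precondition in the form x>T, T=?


Formula: wp(x:=E, P) = P[E/x] (substitute E for x in postcondition)
Step 1: Postcondition: x>743
Step 2: Substitute x+414 for x: x+414>743
Step 3: Solve for x: x > 743-414 = 329

329


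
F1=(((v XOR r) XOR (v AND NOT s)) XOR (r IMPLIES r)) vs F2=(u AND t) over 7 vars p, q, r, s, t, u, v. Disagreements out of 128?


F1 = (((v XOR r) XOR (v AND NOT s)) XOR (r IMPLIES r))
F2 = (u AND t)
Evaluate both on each of 128 rows (bits = p,q,r,s,t,u,v):
  row 0 [0000000]: F1=1 F2=0 (differ) -> 1
  row 1 [0000001]: F1=1 F2=0 (differ) -> 1
  row 2 [0000010]: F1=1 F2=0 (differ) -> 1
  row 3 [0000011]: F1=1 F2=0 (differ) -> 1
  row 4 [0000100]: F1=1 F2=0 (differ) -> 1
  (every remaining row is evaluated the same way; all 128 results are listed next)
Full result column, 8 rows per line (p,q,r,s fixed per line; t,u,v runs 000..111 left to right):
  rows 0-7 [p,q,r,s=0000]: 11111100  (ones: 6)
  rows 8-15 [p,q,r,s=0001]: 10101001  (ones: 4)
  rows 16-23 [p,q,r,s=0010]: 00000011  (ones: 2)
  rows 24-31 [p,q,r,s=0011]: 01010110  (ones: 4)
  rows 32-39 [p,q,r,s=0100]: 11111100  (ones: 6)
  rows 40-47 [p,q,r,s=0101]: 10101001  (ones: 4)
  rows 48-55 [p,q,r,s=0110]: 00000011  (ones: 2)
  rows 56-63 [p,q,r,s=0111]: 01010110  (ones: 4)
  rows 64-71 [p,q,r,s=1000]: 11111100  (ones: 6)
  rows 72-79 [p,q,r,s=1001]: 10101001  (ones: 4)
  rows 80-87 [p,q,r,s=1010]: 00000011  (ones: 2)
  rows 88-95 [p,q,r,s=1011]: 01010110  (ones: 4)
  rows 96-103 [p,q,r,s=1100]: 11111100  (ones: 6)
  rows 104-111 [p,q,r,s=1101]: 10101001  (ones: 4)
  rows 112-119 [p,q,r,s=1110]: 00000011  (ones: 2)
  rows 120-127 [p,q,r,s=1111]: 01010110  (ones: 4)
Disagreements = 6+4+2+4+6+4+2+4+6+4+2+4+6+4+2+4 = 64

64


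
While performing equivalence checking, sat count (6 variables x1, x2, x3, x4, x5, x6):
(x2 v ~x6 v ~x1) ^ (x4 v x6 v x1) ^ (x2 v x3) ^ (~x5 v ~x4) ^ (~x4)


CNF with 5 clauses over 6 vars (64 assignments).
An assignment satisfies CNF iff every clause has >=1 true literal.
Check each row (bits = x1,x2,x3,x4,x5,x6; clause T/F shown):
  row 0 [000000]: clauses=TFFTT -> 0
  row 1 [000001]: clauses=TTFTT -> 0
  row 2 [000010]: clauses=TFFTT -> 0
  row 3 [000011]: clauses=TTFTT -> 0
  row 4 [000100]: clauses=TTFTF -> 0
  (every remaining row is evaluated the same way; all 64 results are listed next)
Full result column, 8 rows per line (x1,x2,x3 fixed per line; x4,x5,x6 runs 000..111 left to right):
  rows 0-7 [x1,x2,x3=000]: 00000000  (ones: 0)
  rows 8-15 [x1,x2,x3=001]: 01010000  (ones: 2)
  rows 16-23 [x1,x2,x3=010]: 01010000  (ones: 2)
  rows 24-31 [x1,x2,x3=011]: 01010000  (ones: 2)
  rows 32-39 [x1,x2,x3=100]: 00000000  (ones: 0)
  rows 40-47 [x1,x2,x3=101]: 10100000  (ones: 2)
  rows 48-55 [x1,x2,x3=110]: 11110000  (ones: 4)
  rows 56-63 [x1,x2,x3=111]: 11110000  (ones: 4)
Satisfying assignments = 0+2+2+2+0+2+4+4 = 16

16
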